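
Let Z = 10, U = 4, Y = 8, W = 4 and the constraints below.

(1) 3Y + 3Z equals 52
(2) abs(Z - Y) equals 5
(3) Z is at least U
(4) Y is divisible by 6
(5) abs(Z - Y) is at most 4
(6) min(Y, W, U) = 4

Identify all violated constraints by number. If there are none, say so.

(1) 3Y + 3Z = 3(8) + 3(10) = 54, not 52 — fails.
(2) abs(10 - 8) = 2, not 5 — fails.
(3) Z = 10, U = 4; 10 ≥ 4 — holds.
(4) 8 = 6*1 + 2, so 6 does not divide 8 — fails.
(5) abs(10 - 8) = 2; 2 ≤ 4 — holds.
(6) min(8, 4, 4) = 4 — holds.

Constraints 1, 2, and 4 are violated.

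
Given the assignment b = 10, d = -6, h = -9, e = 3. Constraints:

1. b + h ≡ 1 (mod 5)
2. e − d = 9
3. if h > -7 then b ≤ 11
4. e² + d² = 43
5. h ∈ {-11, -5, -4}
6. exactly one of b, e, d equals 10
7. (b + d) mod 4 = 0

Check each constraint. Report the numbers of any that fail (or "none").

1. b + h = 1; 1 mod 5 = 1  true
2. e − d = 3 − (-6) = 9  true
3. h = -9, not > -7; antecedent false, conditional vacuously true  true
4. e² + d² = 3² + (-6)² = 9 + 36 = 45, not 43  false
5. h = -9 is not in {-11, -5, -4}  false
6. b=10, e=3, d=-6; 1 of them equals 10  true
7. b + d = 4; 4 mod 4 = 0  true

The assignment fails constraints 4 and 5.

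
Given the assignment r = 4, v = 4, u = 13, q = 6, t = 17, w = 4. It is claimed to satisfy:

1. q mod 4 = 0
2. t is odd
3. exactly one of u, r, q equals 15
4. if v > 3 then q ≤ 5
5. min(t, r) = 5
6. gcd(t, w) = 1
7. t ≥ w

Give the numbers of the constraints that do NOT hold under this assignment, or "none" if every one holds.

Constraints 1, 3, 4, and 5 do not hold.

1. 6 mod 4 = 2, not 0  FAIL
2. t = 17 is odd  OK
3. u=13, r=4, q=6; 0 of them equal 15, not exactly one  FAIL
4. v = 4 > 3, so we need q ≤ 5; but q = 6 > 5  FAIL
5. min(17, 4) = 4, not 5  FAIL
6. gcd(17, 4) = 1  OK
7. t = 17, w = 4; 17 ≥ 4  OK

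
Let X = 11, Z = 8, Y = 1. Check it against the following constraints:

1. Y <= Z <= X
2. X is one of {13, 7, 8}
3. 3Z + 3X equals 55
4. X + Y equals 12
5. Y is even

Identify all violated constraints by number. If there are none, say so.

Constraints 2, 3, and 5 are violated.

1. values 1 <= 8 <= 11  ✓
2. X = 11 is not in {13, 7, 8}  ✗
3. 3Z + 3X = 3(8) + 3(11) = 57, not 55  ✗
4. X + Y = 11 + 1 = 12  ✓
5. Y = 1 is odd  ✗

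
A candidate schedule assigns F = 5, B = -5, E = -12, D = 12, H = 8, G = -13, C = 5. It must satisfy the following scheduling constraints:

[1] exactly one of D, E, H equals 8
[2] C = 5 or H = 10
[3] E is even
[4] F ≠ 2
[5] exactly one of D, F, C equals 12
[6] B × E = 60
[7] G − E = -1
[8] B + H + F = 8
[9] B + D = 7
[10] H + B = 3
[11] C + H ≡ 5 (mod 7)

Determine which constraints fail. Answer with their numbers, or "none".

Constraint 11 does not hold.

[1] D=12, E=-12, H=8; 1 of them equals 8  yes
[2] C = 5 = 5 (first disjunct)  yes
[3] E = -12 is even  yes
[4] F = 5, and 5 ≠ 2  yes
[5] D=12, F=5, C=5; 1 of them equals 12  yes
[6] B × E = -5 × (-12) = 60  yes
[7] G − E = -13 − (-12) = -1  yes
[8] B + H + F = -5 + 8 + 5 = 8  yes
[9] B + D = -5 + 12 = 7  yes
[10] H + B = 8 + (-5) = 3  yes
[11] C + H = 13; 13 mod 7 = 6, not 5  no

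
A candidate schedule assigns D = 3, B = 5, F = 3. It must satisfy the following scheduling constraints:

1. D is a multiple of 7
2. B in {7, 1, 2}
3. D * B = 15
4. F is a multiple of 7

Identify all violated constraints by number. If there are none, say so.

Violated: 1, 2, and 4.

1. 3 = 7*0 + 3, so 7 does not divide 3 — violated.
2. B = 5 is not in {7, 1, 2} — violated.
3. D * B = 3 * 5 = 15 — satisfied.
4. 3 = 7*0 + 3, so 7 does not divide 3 — violated.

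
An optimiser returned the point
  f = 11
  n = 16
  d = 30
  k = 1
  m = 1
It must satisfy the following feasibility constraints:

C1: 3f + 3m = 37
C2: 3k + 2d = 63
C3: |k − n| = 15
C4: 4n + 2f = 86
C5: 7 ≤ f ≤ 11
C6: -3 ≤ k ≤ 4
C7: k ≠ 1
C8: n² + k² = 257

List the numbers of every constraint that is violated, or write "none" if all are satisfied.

C1: 3f + 3m = 3(11) + 3(1) = 36, not 37  fails
C2: 3k + 2d = 3(1) + 2(30) = 63  holds
C3: |1 − 16| = 15  holds
C4: 4n + 2f = 4(16) + 2(11) = 86  holds
C5: f = 11 lies in [7, 11]  holds
C6: k = 1 lies in [-3, 4]  holds
C7: k = 1, but 1 is required to differ  fails
C8: n² + k² = 16² + 1² = 256 + 1 = 257  holds

No — constraints 1, 7 are not satisfied.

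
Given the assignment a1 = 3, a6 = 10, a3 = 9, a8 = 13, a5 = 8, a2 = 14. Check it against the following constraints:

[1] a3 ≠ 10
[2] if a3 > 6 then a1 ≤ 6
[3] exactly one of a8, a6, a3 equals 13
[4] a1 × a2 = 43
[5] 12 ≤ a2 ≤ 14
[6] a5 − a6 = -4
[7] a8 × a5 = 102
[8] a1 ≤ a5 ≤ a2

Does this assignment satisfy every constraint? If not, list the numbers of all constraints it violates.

[1] a3 = 9, and 9 ≠ 10 — holds.
[2] a3 = 9 > 6, so we need a1 ≤ 6; a1 = 3 ≤ 6 — holds.
[3] a8=13, a6=10, a3=9; 1 of them equals 13 — holds.
[4] a1 × a2 = 3 × 14 = 42, not 43 — fails.
[5] a2 = 14 lies in [12, 14] — holds.
[6] a5 − a6 = 8 − 10 = -2, not -4 — fails.
[7] a8 × a5 = 13 × 8 = 104, not 102 — fails.
[8] values 3 ≤ 8 ≤ 14 — holds.

No — constraints 4, 6, and 7 are not satisfied.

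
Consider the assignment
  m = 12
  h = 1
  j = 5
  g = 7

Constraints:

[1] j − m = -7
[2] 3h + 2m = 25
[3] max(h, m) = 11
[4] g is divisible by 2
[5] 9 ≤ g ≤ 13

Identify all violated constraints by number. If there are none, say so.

[1] j − m = 5 − 12 = -7 — OK.
[2] 3h + 2m = 3(1) + 2(12) = 27, not 25 — violated.
[3] max(1, 12) = 12, not 11 — violated.
[4] 7 = 2×3 + 1, so 2 does not divide 7 — violated.
[5] g = 7 is outside [9, 13] — violated.

No — constraints 2, 3, 4, 5 are not satisfied.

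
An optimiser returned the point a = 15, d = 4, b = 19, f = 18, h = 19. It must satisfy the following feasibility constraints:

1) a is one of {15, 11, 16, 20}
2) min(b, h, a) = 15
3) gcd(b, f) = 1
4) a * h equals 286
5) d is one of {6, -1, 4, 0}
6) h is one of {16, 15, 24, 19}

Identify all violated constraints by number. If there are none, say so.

Violated: 4.

1) a = 15 is in {15, 11, 16, 20} — satisfied.
2) min(19, 19, 15) = 15 — satisfied.
3) gcd(19, 18) = 1 — satisfied.
4) a * h = 15 * 19 = 285, not 286 — violated.
5) d = 4 is in {6, -1, 4, 0} — satisfied.
6) h = 19 is in {16, 15, 24, 19} — satisfied.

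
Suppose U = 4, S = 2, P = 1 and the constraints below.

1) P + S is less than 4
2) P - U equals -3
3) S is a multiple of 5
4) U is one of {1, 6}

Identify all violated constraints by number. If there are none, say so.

1) P + S = 1 + 2 = 3; 3 < 4 — holds.
2) P - U = 1 - 4 = -3 — holds.
3) 2 = 5*0 + 2, so 5 does not divide 2 — fails.
4) U = 4 is not in {1, 6} — fails.

No — constraints 3 and 4 are not satisfied.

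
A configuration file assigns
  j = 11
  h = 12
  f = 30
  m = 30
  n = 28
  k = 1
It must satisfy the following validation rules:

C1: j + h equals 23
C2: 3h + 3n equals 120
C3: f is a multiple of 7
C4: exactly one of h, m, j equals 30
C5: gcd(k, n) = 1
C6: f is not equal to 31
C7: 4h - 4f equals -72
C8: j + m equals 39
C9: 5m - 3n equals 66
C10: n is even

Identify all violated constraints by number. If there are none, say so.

Constraints 3, 8 do not hold.

C1: j + h = 11 + 12 = 23 — holds.
C2: 3h + 3n = 3(12) + 3(28) = 120 — holds.
C3: 30 = 7*4 + 2, so 7 does not divide 30 — does not hold.
C4: h=12, m=30, j=11; 1 of them equals 30 — holds.
C5: gcd(1, 28) = 1 — holds.
C6: f = 30, and 30 ≠ 31 — holds.
C7: 4h - 4f = 4(12) - 4(30) = -72 — holds.
C8: j + m = 11 + 30 = 41, not 39 — does not hold.
C9: 5m - 3n = 5(30) - 3(28) = 66 — holds.
C10: n = 28 is even — holds.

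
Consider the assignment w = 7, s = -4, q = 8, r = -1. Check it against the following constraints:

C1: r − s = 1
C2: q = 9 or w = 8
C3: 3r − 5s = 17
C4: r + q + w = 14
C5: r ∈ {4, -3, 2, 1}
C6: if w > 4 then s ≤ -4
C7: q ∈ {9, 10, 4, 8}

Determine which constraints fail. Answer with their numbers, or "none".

Constraints 1, 2, and 5 are violated.

C1: r − s = -1 − (-4) = 3, not 1 — does not hold.
C2: q = 8 ≠ 9 and w = 7 ≠ 8; both disjuncts false — does not hold.
C3: 3r − 5s = 3(-1) − 5(-4) = 17 — holds.
C4: r + q + w = -1 + 8 + 7 = 14 — holds.
C5: r = -1 is not in {4, -3, 2, 1} — does not hold.
C6: w = 7 > 4, so we need s ≤ -4; s = -4 ≤ -4 — holds.
C7: q = 8 is in {9, 10, 4, 8} — holds.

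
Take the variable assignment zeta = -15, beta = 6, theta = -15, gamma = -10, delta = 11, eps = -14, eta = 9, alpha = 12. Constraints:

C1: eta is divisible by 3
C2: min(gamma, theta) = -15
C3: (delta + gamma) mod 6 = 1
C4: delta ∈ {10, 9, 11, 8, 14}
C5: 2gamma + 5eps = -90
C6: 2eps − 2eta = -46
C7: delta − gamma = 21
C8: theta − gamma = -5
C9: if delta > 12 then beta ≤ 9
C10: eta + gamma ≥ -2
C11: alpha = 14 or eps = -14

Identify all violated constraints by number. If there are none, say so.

Yes — all constraints hold.

C1: 9 / 3 = 3, so 3 divides 9  ✓
C2: min(-10, -15) = -15  ✓
C3: delta + gamma = 1; 1 mod 6 = 1  ✓
C4: delta = 11 is in {10, 9, 11, 8, 14}  ✓
C5: 2gamma + 5eps = 2(-10) + 5(-14) = -90  ✓
C6: 2eps − 2eta = 2(-14) − 2(9) = -46  ✓
C7: delta − gamma = 11 − (-10) = 21  ✓
C8: theta − gamma = -15 − (-10) = -5  ✓
C9: delta = 11, not > 12; antecedent false, conditional vacuously true  ✓
C10: eta + gamma = 9 + (-10) = -1; -1 ≥ -2  ✓
C11: alpha = 12 ≠ 14, but eps = -14 = -14 (second disjunct)  ✓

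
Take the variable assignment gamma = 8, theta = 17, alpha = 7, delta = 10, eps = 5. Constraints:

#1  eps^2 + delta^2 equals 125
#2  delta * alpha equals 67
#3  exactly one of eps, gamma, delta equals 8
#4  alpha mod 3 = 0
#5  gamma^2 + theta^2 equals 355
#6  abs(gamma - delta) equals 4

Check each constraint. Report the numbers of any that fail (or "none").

#1 eps^2 + delta^2 = 5^2 + 10^2 = 25 + 100 = 125 — holds.
#2 delta * alpha = 10 * 7 = 70, not 67 — does not hold.
#3 eps=5, gamma=8, delta=10; 1 of them equals 8 — holds.
#4 7 mod 3 = 1, not 0 — does not hold.
#5 gamma^2 + theta^2 = 8^2 + 17^2 = 64 + 289 = 353, not 355 — does not hold.
#6 abs(8 - 10) = 2, not 4 — does not hold.

Constraints 2, 4, 5, and 6 are violated.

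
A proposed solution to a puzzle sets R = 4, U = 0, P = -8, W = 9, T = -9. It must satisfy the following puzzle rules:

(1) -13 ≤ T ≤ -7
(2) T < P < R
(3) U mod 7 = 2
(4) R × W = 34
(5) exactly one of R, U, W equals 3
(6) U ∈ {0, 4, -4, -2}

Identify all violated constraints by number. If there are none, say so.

(1) T = -9 lies in [-13, -7]  OK
(2) values -9 < -8 < 4  OK
(3) 0 mod 7 = 0, not 2  FAIL
(4) R × W = 4 × 9 = 36, not 34  FAIL
(5) R=4, U=0, W=9; 0 of them equal 3, not exactly one  FAIL
(6) U = 0 is in {0, 4, -4, -2}  OK

Constraints 3, 4, and 5 do not hold.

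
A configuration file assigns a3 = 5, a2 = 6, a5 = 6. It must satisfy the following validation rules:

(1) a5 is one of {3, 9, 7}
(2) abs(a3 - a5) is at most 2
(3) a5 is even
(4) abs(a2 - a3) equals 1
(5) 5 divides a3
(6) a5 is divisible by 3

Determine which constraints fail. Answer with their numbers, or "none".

(1) a5 = 6 is not in {3, 9, 7}  no
(2) abs(5 - 6) = 1; 1 ≤ 2  yes
(3) a5 = 6 is even  yes
(4) abs(6 - 5) = 1  yes
(5) 5 / 5 = 1, so 5 divides 5  yes
(6) 6 / 3 = 2, so 3 divides 6  yes

The assignment fails constraint 1.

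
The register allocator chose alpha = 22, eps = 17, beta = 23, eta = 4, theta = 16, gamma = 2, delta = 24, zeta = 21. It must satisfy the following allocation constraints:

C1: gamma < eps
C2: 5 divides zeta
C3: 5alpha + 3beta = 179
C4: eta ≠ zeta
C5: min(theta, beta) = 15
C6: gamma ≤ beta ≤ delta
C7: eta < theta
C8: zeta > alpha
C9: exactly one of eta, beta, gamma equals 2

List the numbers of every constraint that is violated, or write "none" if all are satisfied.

Violated: 2, 5, and 8.

C1: gamma = 2, eps = 17; 2 < 17  ✔
C2: 21 = 5×4 + 1, so 5 does not divide 21  ✘
C3: 5alpha + 3beta = 5(22) + 3(23) = 179  ✔
C4: eta = 4, zeta = 21; distinct  ✔
C5: min(16, 23) = 16, not 15  ✘
C6: values 2 ≤ 23 ≤ 24  ✔
C7: eta = 4, theta = 16; 4 < 16  ✔
C8: zeta = 21, alpha = 22; 21 ≤ 22 (want >)  ✘
C9: eta=4, beta=23, gamma=2; 1 of them equals 2  ✔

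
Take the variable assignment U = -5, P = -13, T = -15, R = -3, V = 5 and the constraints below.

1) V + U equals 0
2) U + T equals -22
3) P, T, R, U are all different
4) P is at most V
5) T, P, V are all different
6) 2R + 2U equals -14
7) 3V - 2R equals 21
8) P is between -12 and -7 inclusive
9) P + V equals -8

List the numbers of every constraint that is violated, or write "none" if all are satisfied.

Violated: 2, 6, 8.

1) V + U = 5 + (-5) = 0 — OK.
2) U + T = -5 + (-15) = -20, not -22 — violated.
3) values -13, -15, -3, -5 are pairwise distinct — OK.
4) P = -13, V = 5; -13 ≤ 5 — OK.
5) values -15, -13, 5 are pairwise distinct — OK.
6) 2R + 2U = 2(-3) + 2(-5) = -16, not -14 — violated.
7) 3V - 2R = 3(5) - 2(-3) = 21 — OK.
8) P = -13 is outside [-12, -7] — violated.
9) P + V = -13 + 5 = -8 — OK.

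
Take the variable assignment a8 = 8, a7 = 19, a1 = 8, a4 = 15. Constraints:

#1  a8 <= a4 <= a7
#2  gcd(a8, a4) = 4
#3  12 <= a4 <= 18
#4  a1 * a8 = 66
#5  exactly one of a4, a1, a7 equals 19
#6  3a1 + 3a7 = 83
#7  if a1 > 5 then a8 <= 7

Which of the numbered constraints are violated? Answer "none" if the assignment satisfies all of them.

Constraints 2, 4, 6, 7 are violated.

#1 values 8 <= 15 <= 19  ✔
#2 gcd(8, 15) = 1, not 4  ✘
#3 a4 = 15 lies in [12, 18]  ✔
#4 a1 * a8 = 8 * 8 = 64, not 66  ✘
#5 a4=15, a1=8, a7=19; 1 of them equals 19  ✔
#6 3a1 + 3a7 = 3(8) + 3(19) = 81, not 83  ✘
#7 a1 = 8 > 5, so we need a8 ≤ 7; but a8 = 8 > 7  ✘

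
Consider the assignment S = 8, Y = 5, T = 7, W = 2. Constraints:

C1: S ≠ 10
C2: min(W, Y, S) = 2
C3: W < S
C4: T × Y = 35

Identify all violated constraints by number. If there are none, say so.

C1: S = 8, and 8 ≠ 10  ✔
C2: min(2, 5, 8) = 2  ✔
C3: W = 2, S = 8; 2 < 8  ✔
C4: T × Y = 7 × 5 = 35  ✔

All constraints are satisfied.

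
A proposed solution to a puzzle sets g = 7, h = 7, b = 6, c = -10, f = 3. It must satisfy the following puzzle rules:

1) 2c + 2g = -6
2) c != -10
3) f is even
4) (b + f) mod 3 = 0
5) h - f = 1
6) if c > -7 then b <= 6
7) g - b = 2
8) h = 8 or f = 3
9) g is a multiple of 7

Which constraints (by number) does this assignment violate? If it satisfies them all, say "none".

1) 2c + 2g = 2(-10) + 2(7) = -6 — satisfied.
2) c = -10, but -10 is required to differ — violated.
3) f = 3 is odd — violated.
4) b + f = 9; 9 mod 3 = 0 — satisfied.
5) h - f = 7 - 3 = 4, not 1 — violated.
6) c = -10, not > -7; antecedent false, conditional vacuously true — satisfied.
7) g - b = 7 - 6 = 1, not 2 — violated.
8) h = 7 ≠ 8, but f = 3 = 3 (second disjunct) — satisfied.
9) 7 / 7 = 1, so 7 divides 7 — satisfied.

No — constraints 2, 3, 5, and 7 are not satisfied.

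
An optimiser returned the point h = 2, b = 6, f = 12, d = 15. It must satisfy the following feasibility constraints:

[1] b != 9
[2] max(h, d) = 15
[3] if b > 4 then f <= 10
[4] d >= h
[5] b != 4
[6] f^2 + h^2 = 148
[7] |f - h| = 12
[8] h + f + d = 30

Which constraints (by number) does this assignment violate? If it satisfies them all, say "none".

No — constraints 3, 7, 8 are not satisfied.

[1] b = 6, and 6 ≠ 9 — satisfied.
[2] max(2, 15) = 15 — satisfied.
[3] b = 6 > 4, so we need f ≤ 10; but f = 12 > 10 — violated.
[4] d = 15, h = 2; 15 ≥ 2 — satisfied.
[5] b = 6, and 6 ≠ 4 — satisfied.
[6] f^2 + h^2 = 12^2 + 2^2 = 144 + 4 = 148 — satisfied.
[7] |12 - 2| = 10, not 12 — violated.
[8] h + f + d = 2 + 12 + 15 = 29, not 30 — violated.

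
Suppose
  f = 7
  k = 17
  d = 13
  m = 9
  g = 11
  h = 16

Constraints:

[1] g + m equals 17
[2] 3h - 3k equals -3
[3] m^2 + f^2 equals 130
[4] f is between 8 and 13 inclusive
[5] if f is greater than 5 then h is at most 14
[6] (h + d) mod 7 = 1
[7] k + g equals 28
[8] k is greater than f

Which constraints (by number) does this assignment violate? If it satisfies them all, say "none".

[1] g + m = 11 + 9 = 20, not 17 — violated.
[2] 3h - 3k = 3(16) - 3(17) = -3 — OK.
[3] m^2 + f^2 = 9^2 + 7^2 = 81 + 49 = 130 — OK.
[4] f = 7 is outside [8, 13] — violated.
[5] f = 7 > 5, so we need h ≤ 14; but h = 16 > 14 — violated.
[6] h + d = 29; 29 mod 7 = 1 — OK.
[7] k + g = 17 + 11 = 28 — OK.
[8] k = 17, f = 7; 17 > 7 — OK.

The assignment fails constraints 1, 4, 5.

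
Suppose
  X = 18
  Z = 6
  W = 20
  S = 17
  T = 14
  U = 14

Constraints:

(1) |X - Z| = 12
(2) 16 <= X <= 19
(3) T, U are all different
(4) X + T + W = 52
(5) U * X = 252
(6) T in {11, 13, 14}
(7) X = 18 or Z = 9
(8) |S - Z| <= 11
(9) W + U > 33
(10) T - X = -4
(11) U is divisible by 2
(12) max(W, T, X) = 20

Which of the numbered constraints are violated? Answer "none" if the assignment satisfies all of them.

The assignment fails constraint 3.

(1) |18 - 6| = 12 — satisfied.
(2) X = 18 lies in [16, 19] — satisfied.
(3) T = U = 14, not all different — violated.
(4) X + T + W = 18 + 14 + 20 = 52 — satisfied.
(5) U * X = 14 * 18 = 252 — satisfied.
(6) T = 14 is in {11, 13, 14} — satisfied.
(7) X = 18 = 18 (first disjunct) — satisfied.
(8) |17 - 6| = 11; 11 ≤ 11 — satisfied.
(9) W + U = 20 + 14 = 34; 34 > 33 — satisfied.
(10) T - X = 14 - 18 = -4 — satisfied.
(11) 14 / 2 = 7, so 2 divides 14 — satisfied.
(12) max(20, 14, 18) = 20 — satisfied.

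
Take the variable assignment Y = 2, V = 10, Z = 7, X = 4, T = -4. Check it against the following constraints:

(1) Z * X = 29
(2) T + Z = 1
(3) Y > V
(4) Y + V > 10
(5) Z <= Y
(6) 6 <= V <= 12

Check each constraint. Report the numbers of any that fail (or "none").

No — constraints 1, 2, 3, 5 are not satisfied.

(1) Z * X = 7 * 4 = 28, not 29  ✗
(2) T + Z = -4 + 7 = 3, not 1  ✗
(3) Y = 2, V = 10; 2 ≤ 10 (want >)  ✗
(4) Y + V = 2 + 10 = 12; 12 > 10  ✓
(5) Z = 7, Y = 2; 7 > 2 (want ≤)  ✗
(6) V = 10 lies in [6, 12]  ✓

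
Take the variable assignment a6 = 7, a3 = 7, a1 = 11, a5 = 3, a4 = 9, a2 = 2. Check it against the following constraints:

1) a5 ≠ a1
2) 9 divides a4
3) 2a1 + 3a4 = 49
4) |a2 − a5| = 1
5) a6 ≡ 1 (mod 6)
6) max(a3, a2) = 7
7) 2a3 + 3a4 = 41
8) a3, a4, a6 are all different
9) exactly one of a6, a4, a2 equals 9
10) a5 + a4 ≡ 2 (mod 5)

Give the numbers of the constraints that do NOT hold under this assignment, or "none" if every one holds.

1) a5 = 3, a1 = 11; distinct — OK.
2) 9 / 9 = 1, so 9 divides 9 — OK.
3) 2a1 + 3a4 = 2(11) + 3(9) = 49 — OK.
4) |2 − 3| = 1 — OK.
5) 7 mod 6 = 1 — OK.
6) max(7, 2) = 7 — OK.
7) 2a3 + 3a4 = 2(7) + 3(9) = 41 — OK.
8) a3 = a6 = 7, not all different — violated.
9) a6=7, a4=9, a2=2; 1 of them equals 9 — OK.
10) a5 + a4 = 12; 12 mod 5 = 2 — OK.

No — constraint 8 is not satisfied.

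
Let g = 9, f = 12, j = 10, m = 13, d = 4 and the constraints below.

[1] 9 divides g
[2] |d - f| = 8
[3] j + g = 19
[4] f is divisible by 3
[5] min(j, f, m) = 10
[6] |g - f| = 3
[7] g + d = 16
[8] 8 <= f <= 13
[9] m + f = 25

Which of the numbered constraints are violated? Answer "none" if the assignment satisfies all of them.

Constraint 7 does not hold.

[1] 9 / 9 = 1, so 9 divides 9 — OK.
[2] |4 - 12| = 8 — OK.
[3] j + g = 10 + 9 = 19 — OK.
[4] 12 / 3 = 4, so 3 divides 12 — OK.
[5] min(10, 12, 13) = 10 — OK.
[6] |9 - 12| = 3 — OK.
[7] g + d = 9 + 4 = 13, not 16 — violated.
[8] f = 12 lies in [8, 13] — OK.
[9] m + f = 13 + 12 = 25 — OK.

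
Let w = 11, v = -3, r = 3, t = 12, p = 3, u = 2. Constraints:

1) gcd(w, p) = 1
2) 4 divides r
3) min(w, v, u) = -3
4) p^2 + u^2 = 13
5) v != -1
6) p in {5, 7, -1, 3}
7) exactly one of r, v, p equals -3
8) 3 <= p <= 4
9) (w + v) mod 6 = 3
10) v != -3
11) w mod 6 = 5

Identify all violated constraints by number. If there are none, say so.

The assignment fails constraints 2, 9, and 10.

1) gcd(11, 3) = 1 — holds.
2) 3 = 4*0 + 3, so 4 does not divide 3 — fails.
3) min(11, -3, 2) = -3 — holds.
4) p^2 + u^2 = 3^2 + 2^2 = 9 + 4 = 13 — holds.
5) v = -3, and -3 ≠ -1 — holds.
6) p = 3 is in {5, 7, -1, 3} — holds.
7) r=3, v=-3, p=3; 1 of them equals -3 — holds.
8) p = 3 lies in [3, 4] — holds.
9) w + v = 8; 8 mod 6 = 2, not 3 — fails.
10) v = -3, but -3 is required to differ — fails.
11) 11 mod 6 = 5 — holds.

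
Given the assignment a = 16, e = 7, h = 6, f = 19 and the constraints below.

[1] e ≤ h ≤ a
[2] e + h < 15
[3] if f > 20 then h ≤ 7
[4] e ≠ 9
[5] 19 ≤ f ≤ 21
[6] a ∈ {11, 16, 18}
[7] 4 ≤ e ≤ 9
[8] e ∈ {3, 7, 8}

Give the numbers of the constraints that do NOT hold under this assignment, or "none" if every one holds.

[1] values 7, 6, 16; e = 7 is not ≤ h = 6  no
[2] e + h = 7 + 6 = 13; 13 < 15  yes
[3] f = 19, not > 20; antecedent false, conditional vacuously true  yes
[4] e = 7, and 7 ≠ 9  yes
[5] f = 19 lies in [19, 21]  yes
[6] a = 16 is in {11, 16, 18}  yes
[7] e = 7 lies in [4, 9]  yes
[8] e = 7 is in {3, 7, 8}  yes

No — constraint 1 is not satisfied.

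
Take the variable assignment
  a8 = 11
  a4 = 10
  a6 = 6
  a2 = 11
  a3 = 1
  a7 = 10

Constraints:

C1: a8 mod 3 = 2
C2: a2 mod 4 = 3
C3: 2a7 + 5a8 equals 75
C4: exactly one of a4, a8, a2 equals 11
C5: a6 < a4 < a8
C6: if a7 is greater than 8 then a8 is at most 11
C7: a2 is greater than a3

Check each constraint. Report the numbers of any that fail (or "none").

Constraint 4 does not hold.

C1: 11 mod 3 = 2 — holds.
C2: 11 mod 4 = 3 — holds.
C3: 2a7 + 5a8 = 2(10) + 5(11) = 75 — holds.
C4: a4=10, a8=11, a2=11; 2 of them equal 11, not exactly one — does not hold.
C5: values 6 < 10 < 11 — holds.
C6: a7 = 10 > 8, so we need a8 ≤ 11; a8 = 11 ≤ 11 — holds.
C7: a2 = 11, a3 = 1; 11 > 1 — holds.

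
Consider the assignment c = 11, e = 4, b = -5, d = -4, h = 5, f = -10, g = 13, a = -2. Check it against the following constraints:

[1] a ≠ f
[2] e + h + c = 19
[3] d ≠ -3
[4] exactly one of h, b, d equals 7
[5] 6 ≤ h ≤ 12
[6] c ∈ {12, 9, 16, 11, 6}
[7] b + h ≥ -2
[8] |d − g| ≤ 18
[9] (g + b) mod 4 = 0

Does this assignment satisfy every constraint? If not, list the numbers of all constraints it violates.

[1] a = -2, f = -10; distinct  yes
[2] e + h + c = 4 + 5 + 11 = 20, not 19  no
[3] d = -4, and -4 ≠ -3  yes
[4] h=5, b=-5, d=-4; 0 of them equal 7, not exactly one  no
[5] h = 5 is outside [6, 12]  no
[6] c = 11 is in {12, 9, 16, 11, 6}  yes
[7] b + h = -5 + 5 = 0; 0 ≥ -2  yes
[8] |-4 − 13| = 17; 17 ≤ 18  yes
[9] g + b = 8; 8 mod 4 = 0  yes

The assignment fails constraints 2, 4, and 5.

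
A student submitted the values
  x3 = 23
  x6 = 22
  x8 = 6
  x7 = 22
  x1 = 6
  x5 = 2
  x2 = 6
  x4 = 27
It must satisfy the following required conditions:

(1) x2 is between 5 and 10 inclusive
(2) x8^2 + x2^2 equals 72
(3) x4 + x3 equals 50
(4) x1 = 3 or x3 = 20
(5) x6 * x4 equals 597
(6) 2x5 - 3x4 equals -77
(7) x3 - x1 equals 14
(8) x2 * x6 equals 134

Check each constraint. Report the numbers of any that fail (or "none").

The assignment fails constraints 4, 5, 7, and 8.

(1) x2 = 6 lies in [5, 10]  ✓
(2) x8^2 + x2^2 = 6^2 + 6^2 = 36 + 36 = 72  ✓
(3) x4 + x3 = 27 + 23 = 50  ✓
(4) x1 = 6 ≠ 3 and x3 = 23 ≠ 20; both disjuncts false  ✗
(5) x6 * x4 = 22 * 27 = 594, not 597  ✗
(6) 2x5 - 3x4 = 2(2) - 3(27) = -77  ✓
(7) x3 - x1 = 23 - 6 = 17, not 14  ✗
(8) x2 * x6 = 6 * 22 = 132, not 134  ✗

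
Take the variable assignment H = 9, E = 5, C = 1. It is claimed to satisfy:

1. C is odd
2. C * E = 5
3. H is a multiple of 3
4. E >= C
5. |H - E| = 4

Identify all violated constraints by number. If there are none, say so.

1. C = 1 is odd  holds
2. C * E = 1 * 5 = 5  holds
3. 9 / 3 = 3, so 3 divides 9  holds
4. E = 5, C = 1; 5 ≥ 1  holds
5. |9 - 5| = 4  holds

The assignment satisfies every constraint.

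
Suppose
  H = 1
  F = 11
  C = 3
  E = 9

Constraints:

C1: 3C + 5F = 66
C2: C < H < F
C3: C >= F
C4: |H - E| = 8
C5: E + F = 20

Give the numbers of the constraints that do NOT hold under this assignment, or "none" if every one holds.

C1: 3C + 5F = 3(3) + 5(11) = 64, not 66 — violated.
C2: values 3, 1, 11; C = 3 is not < H = 1 — violated.
C3: C = 3, F = 11; 3 < 11 (want ≥) — violated.
C4: |1 - 9| = 8 — OK.
C5: E + F = 9 + 11 = 20 — OK.

No — constraints 1, 2, and 3 are not satisfied.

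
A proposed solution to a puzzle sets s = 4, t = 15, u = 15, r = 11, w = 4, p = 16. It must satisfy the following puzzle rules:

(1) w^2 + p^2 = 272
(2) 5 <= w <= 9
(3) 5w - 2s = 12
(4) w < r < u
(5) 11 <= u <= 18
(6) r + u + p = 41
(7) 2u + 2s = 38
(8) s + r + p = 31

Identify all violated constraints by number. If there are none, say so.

Constraints 2 and 6 do not hold.

(1) w^2 + p^2 = 4^2 + 16^2 = 16 + 256 = 272  holds
(2) w = 4 is outside [5, 9]  fails
(3) 5w - 2s = 5(4) - 2(4) = 12  holds
(4) values 4 < 11 < 15  holds
(5) u = 15 lies in [11, 18]  holds
(6) r + u + p = 11 + 15 + 16 = 42, not 41  fails
(7) 2u + 2s = 2(15) + 2(4) = 38  holds
(8) s + r + p = 4 + 11 + 16 = 31  holds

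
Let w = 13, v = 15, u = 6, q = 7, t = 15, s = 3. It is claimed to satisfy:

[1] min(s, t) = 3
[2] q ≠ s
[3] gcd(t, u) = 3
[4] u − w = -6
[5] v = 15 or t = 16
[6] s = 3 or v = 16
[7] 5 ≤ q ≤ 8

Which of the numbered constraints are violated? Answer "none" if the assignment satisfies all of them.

[1] min(3, 15) = 3 — OK.
[2] q = 7, s = 3; distinct — OK.
[3] gcd(15, 6) = 3 — OK.
[4] u − w = 6 − 13 = -7, not -6 — violated.
[5] v = 15 = 15 (first disjunct) — OK.
[6] s = 3 = 3 (first disjunct) — OK.
[7] q = 7 lies in [5, 8] — OK.

Constraint 4 does not hold.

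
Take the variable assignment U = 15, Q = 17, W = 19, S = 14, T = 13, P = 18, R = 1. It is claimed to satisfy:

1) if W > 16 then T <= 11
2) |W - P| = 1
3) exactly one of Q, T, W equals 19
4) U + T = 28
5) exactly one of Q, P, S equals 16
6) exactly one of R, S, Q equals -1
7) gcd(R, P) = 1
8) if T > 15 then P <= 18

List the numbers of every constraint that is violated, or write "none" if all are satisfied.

1) W = 19 > 16, so we need T ≤ 11; but T = 13 > 11  FAIL
2) |19 - 18| = 1  OK
3) Q=17, T=13, W=19; 1 of them equals 19  OK
4) U + T = 15 + 13 = 28  OK
5) Q=17, P=18, S=14; 0 of them equal 16, not exactly one  FAIL
6) R=1, S=14, Q=17; 0 of them equal -1, not exactly one  FAIL
7) gcd(1, 18) = 1  OK
8) T = 13, not > 15; antecedent false, conditional vacuously true  OK

Violated: 1, 5, 6.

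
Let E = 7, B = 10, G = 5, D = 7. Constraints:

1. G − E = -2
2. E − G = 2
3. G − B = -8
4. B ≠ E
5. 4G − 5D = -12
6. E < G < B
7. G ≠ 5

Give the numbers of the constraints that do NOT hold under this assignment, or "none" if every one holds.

1. G − E = 5 − 7 = -2  ✓
2. E − G = 7 − 5 = 2  ✓
3. G − B = 5 − 10 = -5, not -8  ✗
4. B = 10, E = 7; distinct  ✓
5. 4G − 5D = 4(5) − 5(7) = -15, not -12  ✗
6. values 7, 5, 10; E = 7 is not < G = 5  ✗
7. G = 5, but 5 is required to differ  ✗

The assignment fails constraints 3, 5, 6, 7.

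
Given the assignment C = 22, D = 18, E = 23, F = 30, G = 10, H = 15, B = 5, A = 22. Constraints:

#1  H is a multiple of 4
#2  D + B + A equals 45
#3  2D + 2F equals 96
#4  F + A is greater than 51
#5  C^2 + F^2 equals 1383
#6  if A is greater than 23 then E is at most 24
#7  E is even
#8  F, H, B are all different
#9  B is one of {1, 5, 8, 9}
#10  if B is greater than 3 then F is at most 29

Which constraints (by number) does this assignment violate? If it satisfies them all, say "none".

#1 15 = 4*3 + 3, so 4 does not divide 15  ✗
#2 D + B + A = 18 + 5 + 22 = 45  ✓
#3 2D + 2F = 2(18) + 2(30) = 96  ✓
#4 F + A = 30 + 22 = 52; 52 > 51  ✓
#5 C^2 + F^2 = 22^2 + 30^2 = 484 + 900 = 1384, not 1383  ✗
#6 A = 22, not > 23; antecedent false, conditional vacuously true  ✓
#7 E = 23 is odd  ✗
#8 values 30, 15, 5 are pairwise distinct  ✓
#9 B = 5 is in {1, 5, 8, 9}  ✓
#10 B = 5 > 3, so we need F ≤ 29; but F = 30 > 29  ✗

Constraints 1, 5, 7, 10 do not hold.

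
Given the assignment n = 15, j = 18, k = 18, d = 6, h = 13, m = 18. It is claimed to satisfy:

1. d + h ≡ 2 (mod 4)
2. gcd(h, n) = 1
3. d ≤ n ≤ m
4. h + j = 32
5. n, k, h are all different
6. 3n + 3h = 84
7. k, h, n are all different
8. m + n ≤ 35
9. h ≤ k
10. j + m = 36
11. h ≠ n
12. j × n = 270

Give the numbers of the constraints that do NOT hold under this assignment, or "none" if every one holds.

1. d + h = 19; 19 mod 4 = 3, not 2  fails
2. gcd(13, 15) = 1  holds
3. values 6 ≤ 15 ≤ 18  holds
4. h + j = 13 + 18 = 31, not 32  fails
5. values 15, 18, 13 are pairwise distinct  holds
6. 3n + 3h = 3(15) + 3(13) = 84  holds
7. values 18, 13, 15 are pairwise distinct  holds
8. m + n = 18 + 15 = 33; 33 ≤ 35  holds
9. h = 13, k = 18; 13 ≤ 18  holds
10. j + m = 18 + 18 = 36  holds
11. h = 13, n = 15; distinct  holds
12. j × n = 18 × 15 = 270  holds

No — constraints 1 and 4 are not satisfied.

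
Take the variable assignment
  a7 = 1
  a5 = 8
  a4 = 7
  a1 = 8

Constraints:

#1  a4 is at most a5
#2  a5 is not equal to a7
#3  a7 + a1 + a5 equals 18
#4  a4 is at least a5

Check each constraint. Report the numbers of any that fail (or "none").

Constraints 3 and 4 are violated.

#1 a4 = 7, a5 = 8; 7 ≤ 8 — holds.
#2 a5 = 8, a7 = 1; distinct — holds.
#3 a7 + a1 + a5 = 1 + 8 + 8 = 17, not 18 — does not hold.
#4 a4 = 7, a5 = 8; 7 < 8 (want ≥) — does not hold.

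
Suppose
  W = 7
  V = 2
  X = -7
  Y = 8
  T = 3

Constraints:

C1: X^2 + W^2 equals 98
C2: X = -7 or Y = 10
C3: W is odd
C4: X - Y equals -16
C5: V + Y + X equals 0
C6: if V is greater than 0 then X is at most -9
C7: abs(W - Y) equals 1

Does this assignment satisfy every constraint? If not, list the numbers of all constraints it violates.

Violated: 4, 5, and 6.

C1: X^2 + W^2 = (-7)^2 + 7^2 = 49 + 49 = 98 — OK.
C2: X = -7 = -7 (first disjunct) — OK.
C3: W = 7 is odd — OK.
C4: X - Y = -7 - 8 = -15, not -16 — violated.
C5: V + Y + X = 2 + 8 + (-7) = 3, not 0 — violated.
C6: V = 2 > 0, so we need X ≤ -9; but X = -7 > -9 — violated.
C7: abs(7 - 8) = 1 — OK.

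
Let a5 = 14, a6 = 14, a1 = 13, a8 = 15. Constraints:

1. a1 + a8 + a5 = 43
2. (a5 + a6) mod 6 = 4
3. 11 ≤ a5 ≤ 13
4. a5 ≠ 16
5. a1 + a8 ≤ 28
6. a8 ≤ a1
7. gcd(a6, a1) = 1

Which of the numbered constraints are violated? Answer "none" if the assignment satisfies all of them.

Violated: 1, 3, and 6.

1. a1 + a8 + a5 = 13 + 15 + 14 = 42, not 43 — violated.
2. a5 + a6 = 28; 28 mod 6 = 4 — satisfied.
3. a5 = 14 is outside [11, 13] — violated.
4. a5 = 14, and 14 ≠ 16 — satisfied.
5. a1 + a8 = 13 + 15 = 28; 28 ≤ 28 — satisfied.
6. a8 = 15, a1 = 13; 15 > 13 (want ≤) — violated.
7. gcd(14, 13) = 1 — satisfied.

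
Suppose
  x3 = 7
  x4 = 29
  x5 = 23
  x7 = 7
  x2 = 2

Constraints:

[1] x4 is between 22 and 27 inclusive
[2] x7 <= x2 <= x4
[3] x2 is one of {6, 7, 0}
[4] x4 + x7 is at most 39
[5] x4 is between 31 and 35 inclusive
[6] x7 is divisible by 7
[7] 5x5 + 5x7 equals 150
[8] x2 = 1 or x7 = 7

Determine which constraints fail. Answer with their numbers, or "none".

Constraints 1, 2, 3, and 5 do not hold.

[1] x4 = 29 is outside [22, 27]  fails
[2] values 7, 2, 29; x7 = 7 is not <= x2 = 2  fails
[3] x2 = 2 is not in {6, 7, 0}  fails
[4] x4 + x7 = 29 + 7 = 36; 36 ≤ 39  holds
[5] x4 = 29 is outside [31, 35]  fails
[6] 7 / 7 = 1, so 7 divides 7  holds
[7] 5x5 + 5x7 = 5(23) + 5(7) = 150  holds
[8] x2 = 2 ≠ 1, but x7 = 7 = 7 (second disjunct)  holds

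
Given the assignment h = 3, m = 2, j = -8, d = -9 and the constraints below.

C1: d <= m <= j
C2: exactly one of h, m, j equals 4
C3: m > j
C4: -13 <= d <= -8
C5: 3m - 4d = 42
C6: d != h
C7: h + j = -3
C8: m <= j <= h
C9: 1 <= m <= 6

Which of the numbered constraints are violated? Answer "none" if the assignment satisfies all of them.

The assignment fails constraints 1, 2, 7, and 8.

C1: values -9, 2, -8; m = 2 is not <= j = -8  ✗
C2: h=3, m=2, j=-8; 0 of them equal 4, not exactly one  ✗
C3: m = 2, j = -8; 2 > -8  ✓
C4: d = -9 lies in [-13, -8]  ✓
C5: 3m - 4d = 3(2) - 4(-9) = 42  ✓
C6: d = -9, h = 3; distinct  ✓
C7: h + j = 3 + (-8) = -5, not -3  ✗
C8: values 2, -8, 3; m = 2 is not <= j = -8  ✗
C9: m = 2 lies in [1, 6]  ✓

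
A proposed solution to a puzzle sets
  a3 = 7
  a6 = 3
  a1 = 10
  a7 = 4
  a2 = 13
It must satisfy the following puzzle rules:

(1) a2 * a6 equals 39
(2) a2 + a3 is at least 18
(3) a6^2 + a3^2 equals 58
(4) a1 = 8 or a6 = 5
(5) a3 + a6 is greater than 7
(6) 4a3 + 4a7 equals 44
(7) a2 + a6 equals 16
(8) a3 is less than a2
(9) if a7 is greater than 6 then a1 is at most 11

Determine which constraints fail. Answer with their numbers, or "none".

Constraint 4 is violated.

(1) a2 * a6 = 13 * 3 = 39  ✔
(2) a2 + a3 = 13 + 7 = 20; 20 ≥ 18  ✔
(3) a6^2 + a3^2 = 3^2 + 7^2 = 9 + 49 = 58  ✔
(4) a1 = 10 ≠ 8 and a6 = 3 ≠ 5; both disjuncts false  ✘
(5) a3 + a6 = 7 + 3 = 10; 10 > 7  ✔
(6) 4a3 + 4a7 = 4(7) + 4(4) = 44  ✔
(7) a2 + a6 = 13 + 3 = 16  ✔
(8) a3 = 7, a2 = 13; 7 < 13  ✔
(9) a7 = 4, not > 6; antecedent false, conditional vacuously true  ✔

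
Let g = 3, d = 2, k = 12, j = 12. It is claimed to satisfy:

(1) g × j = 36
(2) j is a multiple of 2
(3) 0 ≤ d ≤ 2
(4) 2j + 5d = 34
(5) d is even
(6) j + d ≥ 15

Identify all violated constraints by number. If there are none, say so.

Constraint 6 is violated.

(1) g × j = 3 × 12 = 36 — satisfied.
(2) 12 / 2 = 6, so 2 divides 12 — satisfied.
(3) d = 2 lies in [0, 2] — satisfied.
(4) 2j + 5d = 2(12) + 5(2) = 34 — satisfied.
(5) d = 2 is even — satisfied.
(6) j + d = 12 + 2 = 14; 14 < 15, bound 15 not met — violated.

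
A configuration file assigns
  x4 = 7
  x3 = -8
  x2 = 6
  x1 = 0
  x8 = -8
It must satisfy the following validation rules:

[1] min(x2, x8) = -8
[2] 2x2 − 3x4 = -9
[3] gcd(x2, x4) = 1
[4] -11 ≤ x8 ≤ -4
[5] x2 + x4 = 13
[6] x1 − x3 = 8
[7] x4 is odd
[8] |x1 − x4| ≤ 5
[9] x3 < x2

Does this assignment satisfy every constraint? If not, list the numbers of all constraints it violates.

[1] min(6, -8) = -8 — OK.
[2] 2x2 − 3x4 = 2(6) − 3(7) = -9 — OK.
[3] gcd(6, 7) = 1 — OK.
[4] x8 = -8 lies in [-11, -4] — OK.
[5] x2 + x4 = 6 + 7 = 13 — OK.
[6] x1 − x3 = 0 − (-8) = 8 — OK.
[7] x4 = 7 is odd — OK.
[8] |0 − 7| = 7; 7 > 5, exceeds bound 5 — violated.
[9] x3 = -8, x2 = 6; -8 < 6 — OK.

Constraint 8 does not hold.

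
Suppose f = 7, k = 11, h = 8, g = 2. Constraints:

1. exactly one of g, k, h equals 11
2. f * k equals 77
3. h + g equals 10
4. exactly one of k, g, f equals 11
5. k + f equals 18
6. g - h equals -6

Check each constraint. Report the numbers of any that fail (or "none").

1. g=2, k=11, h=8; 1 of them equals 11  ✓
2. f * k = 7 * 11 = 77  ✓
3. h + g = 8 + 2 = 10  ✓
4. k=11, g=2, f=7; 1 of them equals 11  ✓
5. k + f = 11 + 7 = 18  ✓
6. g - h = 2 - 8 = -6  ✓

All constraints are satisfied.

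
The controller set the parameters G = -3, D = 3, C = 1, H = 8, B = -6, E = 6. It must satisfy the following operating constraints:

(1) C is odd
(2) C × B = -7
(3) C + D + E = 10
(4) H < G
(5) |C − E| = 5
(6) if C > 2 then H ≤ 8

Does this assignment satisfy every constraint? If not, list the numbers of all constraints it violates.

Constraints 2 and 4 do not hold.

(1) C = 1 is odd  OK
(2) C × B = 1 × (-6) = -6, not -7  FAIL
(3) C + D + E = 1 + 3 + 6 = 10  OK
(4) H = 8, G = -3; 8 ≥ -3 (want <)  FAIL
(5) |1 − 6| = 5  OK
(6) C = 1, not > 2; antecedent false, conditional vacuously true  OK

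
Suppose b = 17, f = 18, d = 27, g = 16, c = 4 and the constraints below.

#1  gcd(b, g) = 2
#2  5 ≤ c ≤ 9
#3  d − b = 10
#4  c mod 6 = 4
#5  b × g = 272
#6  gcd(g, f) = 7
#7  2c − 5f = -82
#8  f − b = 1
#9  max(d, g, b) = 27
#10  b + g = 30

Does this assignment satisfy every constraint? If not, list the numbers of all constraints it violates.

Constraints 1, 2, 6, and 10 do not hold.

#1 gcd(17, 16) = 1, not 2  false
#2 c = 4 is outside [5, 9]  false
#3 d − b = 27 − 17 = 10  true
#4 4 mod 6 = 4  true
#5 b × g = 17 × 16 = 272  true
#6 gcd(16, 18) = 2, not 7  false
#7 2c − 5f = 2(4) − 5(18) = -82  true
#8 f − b = 18 − 17 = 1  true
#9 max(27, 16, 17) = 27  true
#10 b + g = 17 + 16 = 33, not 30  false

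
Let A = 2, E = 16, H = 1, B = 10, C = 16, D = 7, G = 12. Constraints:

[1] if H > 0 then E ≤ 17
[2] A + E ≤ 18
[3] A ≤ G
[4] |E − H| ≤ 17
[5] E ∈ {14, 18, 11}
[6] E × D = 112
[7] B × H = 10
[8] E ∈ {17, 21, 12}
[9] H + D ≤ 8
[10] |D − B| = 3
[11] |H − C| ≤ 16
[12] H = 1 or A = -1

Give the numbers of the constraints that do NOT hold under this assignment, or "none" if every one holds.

The assignment fails constraints 5, 8.

[1] H = 1 > 0, so we need E ≤ 17; E = 16 ≤ 17 — holds.
[2] A + E = 2 + 16 = 18; 18 ≤ 18 — holds.
[3] A = 2, G = 12; 2 ≤ 12 — holds.
[4] |16 − 1| = 15; 15 ≤ 17 — holds.
[5] E = 16 is not in {14, 18, 11} — does not hold.
[6] E × D = 16 × 7 = 112 — holds.
[7] B × H = 10 × 1 = 10 — holds.
[8] E = 16 is not in {17, 21, 12} — does not hold.
[9] H + D = 1 + 7 = 8; 8 ≤ 8 — holds.
[10] |7 − 10| = 3 — holds.
[11] |1 − 16| = 15; 15 ≤ 16 — holds.
[12] H = 1 = 1 (first disjunct) — holds.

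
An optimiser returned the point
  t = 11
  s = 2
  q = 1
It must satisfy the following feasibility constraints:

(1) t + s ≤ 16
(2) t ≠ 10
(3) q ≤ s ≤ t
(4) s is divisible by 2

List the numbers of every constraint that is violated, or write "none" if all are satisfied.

(1) t + s = 11 + 2 = 13; 13 ≤ 16 — holds.
(2) t = 11, and 11 ≠ 10 — holds.
(3) values 1 ≤ 2 ≤ 11 — holds.
(4) 2 / 2 = 1, so 2 divides 2 — holds.

All constraints are satisfied.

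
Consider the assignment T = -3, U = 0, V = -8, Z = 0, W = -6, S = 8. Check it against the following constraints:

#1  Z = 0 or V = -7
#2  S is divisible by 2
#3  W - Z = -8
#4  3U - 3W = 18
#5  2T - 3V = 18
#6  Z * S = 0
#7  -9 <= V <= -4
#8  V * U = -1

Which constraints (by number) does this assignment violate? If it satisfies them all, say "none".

No — constraints 3, 8 are not satisfied.

#1 Z = 0 = 0 (first disjunct) — OK.
#2 8 / 2 = 4, so 2 divides 8 — OK.
#3 W - Z = -6 - 0 = -6, not -8 — violated.
#4 3U - 3W = 3(0) - 3(-6) = 18 — OK.
#5 2T - 3V = 2(-3) - 3(-8) = 18 — OK.
#6 Z * S = 0 * 8 = 0 — OK.
#7 V = -8 lies in [-9, -4] — OK.
#8 V * U = -8 * 0 = 0, not -1 — violated.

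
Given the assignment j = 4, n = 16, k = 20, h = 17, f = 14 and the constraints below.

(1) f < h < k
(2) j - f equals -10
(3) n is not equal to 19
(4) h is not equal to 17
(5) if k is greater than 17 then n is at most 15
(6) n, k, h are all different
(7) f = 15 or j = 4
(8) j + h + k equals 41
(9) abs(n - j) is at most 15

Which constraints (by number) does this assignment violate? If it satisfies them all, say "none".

(1) values 14 < 17 < 20 — holds.
(2) j - f = 4 - 14 = -10 — holds.
(3) n = 16, and 16 ≠ 19 — holds.
(4) h = 17, but 17 is required to differ — fails.
(5) k = 20 > 17, so we need n ≤ 15; but n = 16 > 15 — fails.
(6) values 16, 20, 17 are pairwise distinct — holds.
(7) f = 14 ≠ 15, but j = 4 = 4 (second disjunct) — holds.
(8) j + h + k = 4 + 17 + 20 = 41 — holds.
(9) abs(16 - 4) = 12; 12 ≤ 15 — holds.

No — constraints 4 and 5 are not satisfied.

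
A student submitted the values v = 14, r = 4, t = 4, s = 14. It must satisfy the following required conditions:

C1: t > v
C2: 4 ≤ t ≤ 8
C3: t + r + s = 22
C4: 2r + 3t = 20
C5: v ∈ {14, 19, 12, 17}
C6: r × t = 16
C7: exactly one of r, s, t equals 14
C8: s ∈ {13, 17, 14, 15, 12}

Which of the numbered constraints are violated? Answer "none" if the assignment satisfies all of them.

No — constraint 1 is not satisfied.

C1: t = 4, v = 14; 4 ≤ 14 (want >) — does not hold.
C2: t = 4 lies in [4, 8] — holds.
C3: t + r + s = 4 + 4 + 14 = 22 — holds.
C4: 2r + 3t = 2(4) + 3(4) = 20 — holds.
C5: v = 14 is in {14, 19, 12, 17} — holds.
C6: r × t = 4 × 4 = 16 — holds.
C7: r=4, s=14, t=4; 1 of them equals 14 — holds.
C8: s = 14 is in {13, 17, 14, 15, 12} — holds.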